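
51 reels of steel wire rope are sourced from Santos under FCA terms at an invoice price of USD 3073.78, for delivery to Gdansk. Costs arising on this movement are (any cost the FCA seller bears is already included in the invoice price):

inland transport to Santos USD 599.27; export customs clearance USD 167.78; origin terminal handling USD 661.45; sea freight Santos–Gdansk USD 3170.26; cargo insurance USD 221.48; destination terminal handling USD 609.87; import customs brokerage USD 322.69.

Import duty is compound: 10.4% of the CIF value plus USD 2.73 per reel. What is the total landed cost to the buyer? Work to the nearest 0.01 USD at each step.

FCA: the seller delivers export-cleared goods to the carrier; the buyer bears costs from that point.
Already in the invoice (seller's account under FCA): inland to port, export clearance — exclude.
CIF value = FCA price + origin terminal + freight + insurance = 3073.78 + 661.45 + 3170.26 + 221.48 = 7126.97
Ad valorem component: 7126.97 × 10.4% = 741.20
Specific component: 51 × 2.73 = 139.23
Import duty = 741.20 + 139.23 = 880.43
Buyer bears: origin terminal 661.45 + freight 3170.26 + insurance 221.48 + destination terminal 609.87 + brokerage 322.69 + duty 880.43 = 5866.18
Landed cost = invoice 3073.78 + 5866.18 = 8939.96

Total landed cost: USD 8939.96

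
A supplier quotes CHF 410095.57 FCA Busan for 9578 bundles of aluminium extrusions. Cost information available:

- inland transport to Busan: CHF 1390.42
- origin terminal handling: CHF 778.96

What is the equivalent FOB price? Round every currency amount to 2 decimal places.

FOB price: CHF 410874.53

Not relevant to the conversion: inland to port — on the seller under both FCA and FOB; already in the FCA price and stays in the FOB price.
From FCA to FOB, the seller additionally bears: origin terminal.
FOB price = 410095.57 + 778.96 = 410874.53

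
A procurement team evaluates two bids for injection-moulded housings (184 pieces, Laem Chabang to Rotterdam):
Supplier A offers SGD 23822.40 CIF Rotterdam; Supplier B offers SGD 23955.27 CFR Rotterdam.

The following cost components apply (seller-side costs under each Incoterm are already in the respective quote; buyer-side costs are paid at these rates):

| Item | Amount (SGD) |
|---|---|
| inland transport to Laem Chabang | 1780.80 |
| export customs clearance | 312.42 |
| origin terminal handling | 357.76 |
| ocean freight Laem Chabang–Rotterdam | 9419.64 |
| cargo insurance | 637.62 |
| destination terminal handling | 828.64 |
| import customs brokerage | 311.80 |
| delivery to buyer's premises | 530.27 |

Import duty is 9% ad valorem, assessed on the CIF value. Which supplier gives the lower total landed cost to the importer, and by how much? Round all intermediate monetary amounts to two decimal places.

Supplier A is cheaper by SGD 839.83

Supplier A (CIF):
The CIF price already equals the CIF value: 23822.40
Import duty = 23822.40 × 9% = 2144.02
Buyer bears (A): 828.64 + 311.80 + 530.27 = 1670.71
Landed cost (A) = invoice 23822.40 + 1670.71 + duty 2144.02 = 27637.13
Supplier B (CFR):
CIF value = CFR price + insurance = 23955.27 + 637.62 = 24592.89
Import duty = 24592.89 × 9% = 2213.36
Buyer bears (B): 637.62 + 828.64 + 311.80 + 530.27 = 2308.33
Landed cost (B) = invoice 23955.27 + 2308.33 + duty 2213.36 = 28476.96
Difference = |27637.13 − 28476.96| = 839.83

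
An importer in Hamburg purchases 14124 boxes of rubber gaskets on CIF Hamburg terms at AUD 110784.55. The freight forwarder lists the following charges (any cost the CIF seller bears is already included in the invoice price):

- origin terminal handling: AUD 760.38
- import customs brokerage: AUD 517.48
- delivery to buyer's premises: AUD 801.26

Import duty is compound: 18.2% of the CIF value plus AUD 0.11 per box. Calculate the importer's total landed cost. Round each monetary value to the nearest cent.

Total landed cost: AUD 133819.72

CIF: the seller pays costs through ocean freight and marine insurance to the destination port.
Already in the invoice (seller's account under CIF): origin terminal — exclude.
The CIF price already equals the CIF value: 110784.55
Ad valorem component: 110784.55 × 18.2% = 20162.79
Specific component: 14124 × 0.11 = 1553.64
Import duty = 20162.79 + 1553.64 = 21716.43
Buyer bears: brokerage 517.48 + delivery 801.26 + duty 21716.43 = 23035.17
Landed cost = invoice 110784.55 + 23035.17 = 133819.72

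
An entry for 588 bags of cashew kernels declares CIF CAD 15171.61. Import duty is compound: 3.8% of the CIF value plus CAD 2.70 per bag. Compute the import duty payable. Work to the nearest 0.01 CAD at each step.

Ad valorem component: 15171.61 × 3.8% = 576.52
Specific component: 588 × 2.70 = 1587.60
Import duty = 576.52 + 1587.60 = 2164.12

Import duty: CAD 2164.12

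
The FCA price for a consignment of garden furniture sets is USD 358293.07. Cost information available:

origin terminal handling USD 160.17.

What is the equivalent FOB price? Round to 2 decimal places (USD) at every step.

FOB price: USD 358453.24

From FCA to FOB, the seller additionally bears: origin terminal.
FOB price = 358293.07 + 160.17 = 358453.24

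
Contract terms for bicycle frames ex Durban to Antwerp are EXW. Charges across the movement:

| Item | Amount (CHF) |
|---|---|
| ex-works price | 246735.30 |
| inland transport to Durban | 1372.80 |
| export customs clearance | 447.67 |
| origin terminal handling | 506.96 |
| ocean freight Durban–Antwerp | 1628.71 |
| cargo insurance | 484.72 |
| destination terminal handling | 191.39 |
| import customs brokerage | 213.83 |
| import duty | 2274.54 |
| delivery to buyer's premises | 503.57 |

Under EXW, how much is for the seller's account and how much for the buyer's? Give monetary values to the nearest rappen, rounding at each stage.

EXW: the seller makes goods available at their premises; the buyer bears all onward costs.
Seller's account: goods 246735.30 = 246735.30
Buyer's account: inland to port 1372.80 + export clearance 447.67 + origin terminal 506.96 + freight 1628.71 + insurance 484.72 + destination terminal 191.39 + brokerage 213.83 + duty 2274.54 + delivery 503.57 = 7624.19

Seller: CHF 246735.30; buyer: CHF 7624.19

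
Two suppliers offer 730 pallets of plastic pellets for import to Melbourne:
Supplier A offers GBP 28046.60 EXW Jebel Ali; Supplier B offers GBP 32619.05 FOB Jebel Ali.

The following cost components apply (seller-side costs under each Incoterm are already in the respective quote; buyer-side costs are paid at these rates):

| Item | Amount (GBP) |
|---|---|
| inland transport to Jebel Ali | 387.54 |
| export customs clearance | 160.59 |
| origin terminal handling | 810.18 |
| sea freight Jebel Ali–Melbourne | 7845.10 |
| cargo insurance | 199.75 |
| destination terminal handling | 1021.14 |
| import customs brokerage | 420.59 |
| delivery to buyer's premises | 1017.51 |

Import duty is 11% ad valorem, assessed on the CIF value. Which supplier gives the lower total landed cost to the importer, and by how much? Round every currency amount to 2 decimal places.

Supplier A is cheaper by GBP 3567.70

Supplier A (EXW):
CIF value = EXW price + inland to port + export clearance + origin terminal + freight + insurance = 28046.60 + 387.54 + 160.59 + 810.18 + 7845.10 + 199.75 = 37449.76
Import duty = 37449.76 × 11% = 4119.47
Buyer bears (A): 387.54 + 160.59 + 810.18 + 7845.10 + 199.75 + 1021.14 + 420.59 + 1017.51 = 11862.40
Landed cost (A) = invoice 28046.60 + 11862.40 + duty 4119.47 = 44028.47
Supplier B (FOB):
CIF value = FOB price + freight + insurance = 32619.05 + 7845.10 + 199.75 = 40663.90
Import duty = 40663.90 × 11% = 4473.03
Buyer bears (B): 7845.10 + 199.75 + 1021.14 + 420.59 + 1017.51 = 10504.09
Landed cost (B) = invoice 32619.05 + 10504.09 + duty 4473.03 = 47596.17
Difference = |44028.47 − 47596.17| = 3567.70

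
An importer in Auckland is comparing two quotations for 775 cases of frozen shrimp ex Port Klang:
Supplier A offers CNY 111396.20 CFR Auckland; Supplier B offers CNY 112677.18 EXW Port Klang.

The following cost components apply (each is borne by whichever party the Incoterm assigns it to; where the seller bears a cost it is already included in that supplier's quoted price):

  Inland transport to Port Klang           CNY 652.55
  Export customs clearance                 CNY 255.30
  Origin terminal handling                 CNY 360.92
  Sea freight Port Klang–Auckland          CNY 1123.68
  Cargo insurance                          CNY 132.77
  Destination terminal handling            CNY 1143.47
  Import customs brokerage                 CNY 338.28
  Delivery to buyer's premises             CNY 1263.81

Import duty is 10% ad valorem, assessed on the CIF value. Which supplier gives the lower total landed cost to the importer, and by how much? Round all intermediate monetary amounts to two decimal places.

Supplier A (CFR):
CIF value = CFR price + insurance = 111396.20 + 132.77 = 111528.97
Import duty = 111528.97 × 10% = 11152.90
Buyer bears (A): 132.77 + 1143.47 + 338.28 + 1263.81 = 2878.33
Landed cost (A) = invoice 111396.20 + 2878.33 + duty 11152.90 = 125427.43
Supplier B (EXW):
CIF value = EXW price + inland to port + export clearance + origin terminal + freight + insurance = 112677.18 + 652.55 + 255.30 + 360.92 + 1123.68 + 132.77 = 115202.40
Import duty = 115202.40 × 10% = 11520.24
Buyer bears (B): 652.55 + 255.30 + 360.92 + 1123.68 + 132.77 + 1143.47 + 338.28 + 1263.81 = 5270.78
Landed cost (B) = invoice 112677.18 + 5270.78 + duty 11520.24 = 129468.20
Difference = |125427.43 − 129468.20| = 4040.77

Supplier A is cheaper by CNY 4040.77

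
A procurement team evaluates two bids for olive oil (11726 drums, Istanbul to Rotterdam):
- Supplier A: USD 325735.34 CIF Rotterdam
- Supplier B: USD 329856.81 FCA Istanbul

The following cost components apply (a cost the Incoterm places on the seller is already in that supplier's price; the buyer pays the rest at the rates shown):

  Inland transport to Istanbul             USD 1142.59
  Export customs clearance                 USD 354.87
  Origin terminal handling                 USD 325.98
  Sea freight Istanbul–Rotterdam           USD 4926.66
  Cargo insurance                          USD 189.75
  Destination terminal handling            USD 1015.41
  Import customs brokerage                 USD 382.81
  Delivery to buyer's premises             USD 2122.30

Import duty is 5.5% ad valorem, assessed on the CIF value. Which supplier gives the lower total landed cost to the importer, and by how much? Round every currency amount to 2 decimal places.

Supplier A is cheaper by USD 10089.88

Supplier A (CIF):
The CIF price already equals the CIF value: 325735.34
Import duty = 325735.34 × 5.5% = 17915.44
Buyer bears (A): 1015.41 + 382.81 + 2122.30 = 3520.52
Landed cost (A) = invoice 325735.34 + 3520.52 + duty 17915.44 = 347171.30
Supplier B (FCA):
CIF value = FCA price + origin terminal + freight + insurance = 329856.81 + 325.98 + 4926.66 + 189.75 = 335299.20
Import duty = 335299.20 × 5.5% = 18441.46
Buyer bears (B): 325.98 + 4926.66 + 189.75 + 1015.41 + 382.81 + 2122.30 = 8962.91
Landed cost (B) = invoice 329856.81 + 8962.91 + duty 18441.46 = 357261.18
Difference = |347171.30 − 357261.18| = 10089.88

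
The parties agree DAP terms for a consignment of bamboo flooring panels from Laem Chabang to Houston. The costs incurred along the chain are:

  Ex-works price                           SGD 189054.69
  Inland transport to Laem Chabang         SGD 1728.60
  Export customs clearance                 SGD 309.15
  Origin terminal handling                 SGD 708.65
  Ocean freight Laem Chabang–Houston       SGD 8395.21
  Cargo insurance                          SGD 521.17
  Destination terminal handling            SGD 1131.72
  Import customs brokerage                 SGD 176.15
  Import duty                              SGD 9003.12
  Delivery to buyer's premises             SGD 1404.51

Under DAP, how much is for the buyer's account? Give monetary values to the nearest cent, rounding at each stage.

Buyer's account: SGD 9179.27

DAP: the seller bears all costs to the named destination except import duty and clearance.
Seller's account: goods 189054.69 + inland to port 1728.60 + export clearance 309.15 + origin terminal 708.65 + freight 8395.21 + insurance 521.17 + destination terminal 1131.72 + delivery 1404.51 = 203253.70
Buyer's account: brokerage 176.15 + duty 9003.12 = 9179.27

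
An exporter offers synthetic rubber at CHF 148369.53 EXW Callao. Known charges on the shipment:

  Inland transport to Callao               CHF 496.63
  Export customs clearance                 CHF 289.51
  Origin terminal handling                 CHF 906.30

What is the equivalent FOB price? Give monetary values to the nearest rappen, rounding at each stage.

FOB price: CHF 150061.97

From EXW to FOB, the seller additionally bears: inland to port, export clearance, origin terminal.
FOB price = 148369.53 + 496.63 + 289.51 + 906.30 = 150061.97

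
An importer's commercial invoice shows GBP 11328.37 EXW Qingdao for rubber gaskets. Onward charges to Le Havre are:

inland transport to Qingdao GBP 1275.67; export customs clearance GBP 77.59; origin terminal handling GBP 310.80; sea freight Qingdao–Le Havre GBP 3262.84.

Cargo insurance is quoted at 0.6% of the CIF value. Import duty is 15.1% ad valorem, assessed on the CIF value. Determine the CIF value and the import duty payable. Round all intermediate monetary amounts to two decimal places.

Let C be the CIF value. C = EXW price + pre-shipment costs + freight + 0.6% × C
C − 0.6% × C = 11328.37 + 1275.67 + 77.59 + 310.80 + 3262.84
0.994 × C = 16255.27
C = 16255.27 / 0.994 = 16353.39
Insurance premium = 0.6% × 16353.39 = 98.12
Import duty = 16353.39 × 15.1% = 2469.36

CIF value: GBP 16353.39; import duty: GBP 2469.36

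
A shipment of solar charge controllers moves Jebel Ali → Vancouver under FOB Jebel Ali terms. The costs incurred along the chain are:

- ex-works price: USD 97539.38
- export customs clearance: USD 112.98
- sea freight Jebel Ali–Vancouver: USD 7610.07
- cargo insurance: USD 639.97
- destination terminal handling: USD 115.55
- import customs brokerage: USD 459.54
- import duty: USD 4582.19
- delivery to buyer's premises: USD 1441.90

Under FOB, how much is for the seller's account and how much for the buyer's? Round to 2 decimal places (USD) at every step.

FOB: the seller bears costs until goods are on board at the origin port; the buyer bears freight, insurance and all costs thereafter.
Seller's account: goods 97539.38 + export clearance 112.98 = 97652.36
Buyer's account: freight 7610.07 + insurance 639.97 + destination terminal 115.55 + brokerage 459.54 + duty 4582.19 + delivery 1441.90 = 14849.22

Seller: USD 97652.36; buyer: USD 14849.22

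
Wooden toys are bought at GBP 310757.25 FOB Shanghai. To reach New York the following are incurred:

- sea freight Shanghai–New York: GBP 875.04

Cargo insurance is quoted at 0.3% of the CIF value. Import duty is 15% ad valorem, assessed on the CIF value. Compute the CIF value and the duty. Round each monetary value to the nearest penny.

Let C be the CIF value. C = FOB price + freight + 0.3% × C
C − 0.3% × C = 310757.25 + 875.04
0.997 × C = 311632.29
C = 311632.29 / 0.997 = 312570.00
Insurance premium = 0.3% × 312570.00 = 937.71
Import duty = 312570.00 × 15% = 46885.50

CIF value: GBP 312570.00; import duty: GBP 46885.50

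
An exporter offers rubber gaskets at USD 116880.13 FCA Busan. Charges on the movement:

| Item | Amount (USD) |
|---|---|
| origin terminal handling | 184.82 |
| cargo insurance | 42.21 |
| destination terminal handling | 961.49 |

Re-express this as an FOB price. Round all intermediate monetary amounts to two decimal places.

FOB price: USD 117064.95

Not relevant to the conversion: destination terminal, insurance — on the buyer under both terms; not part of either seller's price.
From FCA to FOB, the seller additionally bears: origin terminal.
FOB price = 116880.13 + 184.82 = 117064.95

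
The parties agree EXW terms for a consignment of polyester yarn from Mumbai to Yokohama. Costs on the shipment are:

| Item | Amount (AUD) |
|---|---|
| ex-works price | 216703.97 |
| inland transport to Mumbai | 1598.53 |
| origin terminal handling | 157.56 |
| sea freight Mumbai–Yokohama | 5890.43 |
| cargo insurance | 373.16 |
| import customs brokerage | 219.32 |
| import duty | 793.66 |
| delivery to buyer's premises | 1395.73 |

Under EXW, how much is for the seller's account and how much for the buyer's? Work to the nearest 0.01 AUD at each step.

EXW: the seller makes goods available at their premises; the buyer bears all onward costs.
Seller's account: goods 216703.97 = 216703.97
Buyer's account: inland to port 1598.53 + origin terminal 157.56 + freight 5890.43 + insurance 373.16 + brokerage 219.32 + duty 793.66 + delivery 1395.73 = 10428.39

Seller: AUD 216703.97; buyer: AUD 10428.39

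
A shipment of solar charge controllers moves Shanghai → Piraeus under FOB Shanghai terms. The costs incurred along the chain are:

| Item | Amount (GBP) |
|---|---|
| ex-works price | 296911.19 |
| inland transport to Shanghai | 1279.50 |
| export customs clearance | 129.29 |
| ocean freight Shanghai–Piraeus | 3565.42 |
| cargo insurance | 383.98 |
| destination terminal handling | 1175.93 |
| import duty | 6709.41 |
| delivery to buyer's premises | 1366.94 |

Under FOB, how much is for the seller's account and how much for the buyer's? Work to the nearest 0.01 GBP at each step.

Seller: GBP 298319.98; buyer: GBP 13201.68

FOB: the seller bears costs until goods are on board at the origin port; the buyer bears freight, insurance and all costs thereafter.
Seller's account: goods 296911.19 + inland to port 1279.50 + export clearance 129.29 = 298319.98
Buyer's account: freight 3565.42 + insurance 383.98 + destination terminal 1175.93 + duty 6709.41 + delivery 1366.94 = 13201.68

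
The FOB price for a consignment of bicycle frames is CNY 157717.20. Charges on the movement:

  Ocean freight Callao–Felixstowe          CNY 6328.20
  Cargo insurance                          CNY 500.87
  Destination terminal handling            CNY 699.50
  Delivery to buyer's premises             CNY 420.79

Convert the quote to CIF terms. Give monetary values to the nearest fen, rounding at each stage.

Not relevant to the conversion: delivery, destination terminal — on the buyer under both terms; not part of either seller's price.
From FOB to CIF, the seller additionally bears: freight, insurance.
CIF price = 157717.20 + 6328.20 + 500.87 = 164546.27

CIF price: CNY 164546.27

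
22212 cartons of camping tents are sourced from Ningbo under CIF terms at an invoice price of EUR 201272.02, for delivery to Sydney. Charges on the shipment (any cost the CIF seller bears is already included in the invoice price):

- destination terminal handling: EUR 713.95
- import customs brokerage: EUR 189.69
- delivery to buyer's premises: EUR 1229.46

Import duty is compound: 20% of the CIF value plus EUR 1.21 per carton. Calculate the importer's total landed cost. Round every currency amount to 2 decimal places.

CIF: the seller pays costs through ocean freight and marine insurance to the destination port.
The CIF price already equals the CIF value: 201272.02
Ad valorem component: 201272.02 × 20% = 40254.40
Specific component: 22212 × 1.21 = 26876.52
Import duty = 40254.40 + 26876.52 = 67130.92
Buyer bears: destination terminal 713.95 + brokerage 189.69 + delivery 1229.46 + duty 67130.92 = 69264.02
Landed cost = invoice 201272.02 + 69264.02 = 270536.04

Total landed cost: EUR 270536.04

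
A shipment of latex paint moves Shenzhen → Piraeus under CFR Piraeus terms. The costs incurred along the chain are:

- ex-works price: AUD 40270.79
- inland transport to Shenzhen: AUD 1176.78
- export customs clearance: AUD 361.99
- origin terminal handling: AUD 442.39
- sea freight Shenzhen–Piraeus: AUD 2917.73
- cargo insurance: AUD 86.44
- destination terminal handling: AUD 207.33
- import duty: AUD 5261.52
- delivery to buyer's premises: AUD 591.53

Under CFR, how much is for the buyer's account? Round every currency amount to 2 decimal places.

Buyer's account: AUD 6146.82

CFR: the seller pays costs through ocean freight to the destination port, but not insurance.
Seller's account: goods 40270.79 + inland to port 1176.78 + export clearance 361.99 + origin terminal 442.39 + freight 2917.73 = 45169.68
Buyer's account: insurance 86.44 + destination terminal 207.33 + duty 5261.52 + delivery 591.53 = 6146.82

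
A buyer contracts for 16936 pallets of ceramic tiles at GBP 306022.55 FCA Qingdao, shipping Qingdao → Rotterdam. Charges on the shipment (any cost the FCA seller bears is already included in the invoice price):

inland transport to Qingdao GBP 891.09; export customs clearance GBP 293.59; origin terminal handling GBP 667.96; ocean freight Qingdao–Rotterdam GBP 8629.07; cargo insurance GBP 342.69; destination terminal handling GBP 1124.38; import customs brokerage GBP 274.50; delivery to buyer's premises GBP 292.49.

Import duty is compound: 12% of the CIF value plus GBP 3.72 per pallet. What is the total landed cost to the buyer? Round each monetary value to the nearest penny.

Total landed cost: GBP 418235.03

FCA: the seller delivers export-cleared goods to the carrier; the buyer bears costs from that point.
Already in the invoice (seller's account under FCA): inland to port, export clearance — exclude.
CIF value = FCA price + origin terminal + freight + insurance = 306022.55 + 667.96 + 8629.07 + 342.69 = 315662.27
Ad valorem component: 315662.27 × 12% = 37879.47
Specific component: 16936 × 3.72 = 63001.92
Import duty = 37879.47 + 63001.92 = 100881.39
Buyer bears: origin terminal 667.96 + freight 8629.07 + insurance 342.69 + destination terminal 1124.38 + brokerage 274.50 + delivery 292.49 + duty 100881.39 = 112212.48
Landed cost = invoice 306022.55 + 112212.48 = 418235.03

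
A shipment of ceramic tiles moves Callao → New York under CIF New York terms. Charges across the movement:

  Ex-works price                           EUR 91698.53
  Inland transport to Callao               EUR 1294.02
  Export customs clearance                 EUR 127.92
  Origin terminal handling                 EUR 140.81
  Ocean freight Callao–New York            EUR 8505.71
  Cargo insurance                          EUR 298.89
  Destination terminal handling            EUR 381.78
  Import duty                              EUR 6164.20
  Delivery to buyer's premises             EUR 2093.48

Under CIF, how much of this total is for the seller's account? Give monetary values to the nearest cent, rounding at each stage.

CIF: the seller pays costs through ocean freight and marine insurance to the destination port.
Seller's account: goods 91698.53 + inland to port 1294.02 + export clearance 127.92 + origin terminal 140.81 + freight 8505.71 + insurance 298.89 = 102065.88
Buyer's account: destination terminal 381.78 + duty 6164.20 + delivery 2093.48 = 8639.46

Seller's account: EUR 102065.88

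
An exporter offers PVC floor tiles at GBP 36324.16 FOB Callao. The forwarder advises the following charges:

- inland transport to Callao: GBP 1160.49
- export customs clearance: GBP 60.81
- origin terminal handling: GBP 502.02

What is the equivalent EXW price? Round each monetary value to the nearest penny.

From FOB to EXW, the seller no longer bears: inland to port, export clearance, origin terminal.
EXW price = 36324.16 − 1160.49 − 60.81 − 502.02 = 34600.84

EXW price: GBP 34600.84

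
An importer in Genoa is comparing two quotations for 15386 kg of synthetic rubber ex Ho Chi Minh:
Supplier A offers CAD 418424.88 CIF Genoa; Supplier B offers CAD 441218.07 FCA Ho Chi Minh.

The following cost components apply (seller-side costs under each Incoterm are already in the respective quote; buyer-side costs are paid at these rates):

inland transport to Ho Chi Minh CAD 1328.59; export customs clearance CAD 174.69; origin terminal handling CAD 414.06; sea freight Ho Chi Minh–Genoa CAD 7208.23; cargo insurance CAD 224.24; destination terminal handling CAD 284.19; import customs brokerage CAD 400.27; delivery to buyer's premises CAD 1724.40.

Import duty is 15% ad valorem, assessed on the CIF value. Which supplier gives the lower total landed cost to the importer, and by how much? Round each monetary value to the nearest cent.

Supplier A (CIF):
The CIF price already equals the CIF value: 418424.88
Import duty = 418424.88 × 15% = 62763.73
Buyer bears (A): 284.19 + 400.27 + 1724.40 = 2408.86
Landed cost (A) = invoice 418424.88 + 2408.86 + duty 62763.73 = 483597.47
Supplier B (FCA):
CIF value = FCA price + origin terminal + freight + insurance = 441218.07 + 414.06 + 7208.23 + 224.24 = 449064.60
Import duty = 449064.60 × 15% = 67359.69
Buyer bears (B): 414.06 + 7208.23 + 224.24 + 284.19 + 400.27 + 1724.40 = 10255.39
Landed cost (B) = invoice 441218.07 + 10255.39 + duty 67359.69 = 518833.15
Difference = |483597.47 − 518833.15| = 35235.68

Supplier A is cheaper by CAD 35235.68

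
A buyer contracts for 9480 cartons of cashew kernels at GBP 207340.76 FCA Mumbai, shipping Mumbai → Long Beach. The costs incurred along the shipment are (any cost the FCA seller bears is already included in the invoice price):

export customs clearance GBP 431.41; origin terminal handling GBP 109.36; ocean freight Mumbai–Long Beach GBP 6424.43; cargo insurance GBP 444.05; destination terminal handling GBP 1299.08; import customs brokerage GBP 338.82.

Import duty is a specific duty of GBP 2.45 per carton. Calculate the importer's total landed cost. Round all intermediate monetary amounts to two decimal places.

Total landed cost: GBP 239182.50

FCA: the seller delivers export-cleared goods to the carrier; the buyer bears costs from that point.
Already in the invoice (seller's account under FCA): export clearance — exclude.
CIF value = FCA price + origin terminal + freight + insurance = 207340.76 + 109.36 + 6424.43 + 444.05 = 214318.60
Import duty = 9480 × 2.45 = 23226.00
Buyer bears: origin terminal 109.36 + freight 6424.43 + insurance 444.05 + destination terminal 1299.08 + brokerage 338.82 + duty 23226.00 = 31841.74
Landed cost = invoice 207340.76 + 31841.74 = 239182.50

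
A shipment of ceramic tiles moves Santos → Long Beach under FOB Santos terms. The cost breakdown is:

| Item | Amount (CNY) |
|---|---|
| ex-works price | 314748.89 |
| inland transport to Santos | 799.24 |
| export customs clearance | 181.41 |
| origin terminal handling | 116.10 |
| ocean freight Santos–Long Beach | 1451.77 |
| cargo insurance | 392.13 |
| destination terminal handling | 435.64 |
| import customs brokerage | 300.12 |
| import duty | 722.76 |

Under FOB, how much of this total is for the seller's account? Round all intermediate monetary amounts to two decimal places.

Seller's account: CNY 315845.64

FOB: the seller bears costs until goods are on board at the origin port; the buyer bears freight, insurance and all costs thereafter.
Seller's account: goods 314748.89 + inland to port 799.24 + export clearance 181.41 + origin terminal 116.10 = 315845.64
Buyer's account: freight 1451.77 + insurance 392.13 + destination terminal 435.64 + brokerage 300.12 + duty 722.76 = 3302.42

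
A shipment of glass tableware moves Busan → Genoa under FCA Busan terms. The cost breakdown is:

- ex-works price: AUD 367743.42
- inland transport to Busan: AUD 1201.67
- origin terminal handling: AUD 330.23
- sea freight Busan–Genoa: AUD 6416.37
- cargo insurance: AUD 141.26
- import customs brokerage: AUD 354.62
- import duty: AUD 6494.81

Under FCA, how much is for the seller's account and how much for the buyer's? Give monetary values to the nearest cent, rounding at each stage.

FCA: the seller delivers export-cleared goods to the carrier; the buyer bears costs from that point.
Seller's account: goods 367743.42 + inland to port 1201.67 = 368945.09
Buyer's account: origin terminal 330.23 + freight 6416.37 + insurance 141.26 + brokerage 354.62 + duty 6494.81 = 13737.29

Seller: AUD 368945.09; buyer: AUD 13737.29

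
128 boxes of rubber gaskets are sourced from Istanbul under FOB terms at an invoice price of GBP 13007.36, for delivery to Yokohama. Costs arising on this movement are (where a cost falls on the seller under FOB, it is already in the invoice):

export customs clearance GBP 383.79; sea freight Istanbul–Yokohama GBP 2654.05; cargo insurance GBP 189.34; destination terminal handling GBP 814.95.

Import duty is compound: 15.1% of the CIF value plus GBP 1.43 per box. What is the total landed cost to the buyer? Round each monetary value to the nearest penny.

Total landed cost: GBP 19242.20

FOB: the seller bears costs until goods are on board at the origin port; the buyer bears freight, insurance and all costs thereafter.
Already in the invoice (seller's account under FOB): export clearance — exclude.
CIF value = FOB price + freight + insurance = 13007.36 + 2654.05 + 189.34 = 15850.75
Ad valorem component: 15850.75 × 15.1% = 2393.46
Specific component: 128 × 1.43 = 183.04
Import duty = 2393.46 + 183.04 = 2576.50
Buyer bears: freight 2654.05 + insurance 189.34 + destination terminal 814.95 + duty 2576.50 = 6234.84
Landed cost = invoice 13007.36 + 6234.84 = 19242.20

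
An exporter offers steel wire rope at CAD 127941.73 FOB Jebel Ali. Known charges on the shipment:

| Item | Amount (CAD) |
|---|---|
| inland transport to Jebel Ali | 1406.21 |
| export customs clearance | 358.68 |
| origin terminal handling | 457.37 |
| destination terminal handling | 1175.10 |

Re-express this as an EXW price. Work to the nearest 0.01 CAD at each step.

EXW price: CAD 125719.47

Not relevant to the conversion: destination terminal — on the buyer under both terms; not part of either seller's price.
From FOB to EXW, the seller no longer bears: inland to port, export clearance, origin terminal.
EXW price = 127941.73 − 1406.21 − 358.68 − 457.37 = 125719.47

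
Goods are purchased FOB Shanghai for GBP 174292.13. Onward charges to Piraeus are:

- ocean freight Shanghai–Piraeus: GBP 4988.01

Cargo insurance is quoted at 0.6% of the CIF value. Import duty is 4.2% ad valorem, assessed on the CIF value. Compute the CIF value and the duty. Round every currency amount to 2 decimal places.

Let C be the CIF value. C = FOB price + freight + 0.6% × C
C − 0.6% × C = 174292.13 + 4988.01
0.994 × C = 179280.14
C = 179280.14 / 0.994 = 180362.31
Insurance premium = 0.6% × 180362.31 = 1082.17
Import duty = 180362.31 × 4.2% = 7575.22

CIF value: GBP 180362.31; import duty: GBP 7575.22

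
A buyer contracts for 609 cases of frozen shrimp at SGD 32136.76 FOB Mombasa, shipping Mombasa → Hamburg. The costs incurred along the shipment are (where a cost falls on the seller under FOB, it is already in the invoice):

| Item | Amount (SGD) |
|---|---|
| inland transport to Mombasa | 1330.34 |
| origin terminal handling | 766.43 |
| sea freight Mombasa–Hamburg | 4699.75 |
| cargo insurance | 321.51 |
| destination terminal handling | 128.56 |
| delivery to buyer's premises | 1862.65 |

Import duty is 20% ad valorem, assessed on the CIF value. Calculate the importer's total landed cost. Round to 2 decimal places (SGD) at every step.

Total landed cost: SGD 46580.83

FOB: the seller bears costs until goods are on board at the origin port; the buyer bears freight, insurance and all costs thereafter.
Already in the invoice (seller's account under FOB): inland to port, origin terminal — exclude.
CIF value = FOB price + freight + insurance = 32136.76 + 4699.75 + 321.51 = 37158.02
Import duty = 37158.02 × 20% = 7431.60
Buyer bears: freight 4699.75 + insurance 321.51 + destination terminal 128.56 + delivery 1862.65 + duty 7431.60 = 14444.07
Landed cost = invoice 32136.76 + 14444.07 = 46580.83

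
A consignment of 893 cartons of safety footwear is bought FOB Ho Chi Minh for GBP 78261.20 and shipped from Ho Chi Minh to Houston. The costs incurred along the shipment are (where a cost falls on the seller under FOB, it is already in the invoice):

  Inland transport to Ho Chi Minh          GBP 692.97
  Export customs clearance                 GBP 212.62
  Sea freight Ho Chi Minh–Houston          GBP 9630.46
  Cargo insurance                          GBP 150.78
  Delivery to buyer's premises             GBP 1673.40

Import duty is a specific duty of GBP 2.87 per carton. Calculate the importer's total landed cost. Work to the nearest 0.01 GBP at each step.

Total landed cost: GBP 92278.75

FOB: the seller bears costs until goods are on board at the origin port; the buyer bears freight, insurance and all costs thereafter.
Already in the invoice (seller's account under FOB): inland to port, export clearance — exclude.
CIF value = FOB price + freight + insurance = 78261.20 + 9630.46 + 150.78 = 88042.44
Import duty = 893 × 2.87 = 2562.91
Buyer bears: freight 9630.46 + insurance 150.78 + delivery 1673.40 + duty 2562.91 = 14017.55
Landed cost = invoice 78261.20 + 14017.55 = 92278.75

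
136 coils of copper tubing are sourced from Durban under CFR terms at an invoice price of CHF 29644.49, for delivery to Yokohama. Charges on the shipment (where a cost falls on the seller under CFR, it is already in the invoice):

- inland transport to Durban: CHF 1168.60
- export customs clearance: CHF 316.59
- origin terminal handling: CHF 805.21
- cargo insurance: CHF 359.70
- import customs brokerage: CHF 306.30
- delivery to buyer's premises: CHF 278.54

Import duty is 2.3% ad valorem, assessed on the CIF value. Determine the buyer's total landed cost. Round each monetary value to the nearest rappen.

Total landed cost: CHF 31279.13

CFR: the seller pays costs through ocean freight to the destination port, but not insurance.
Already in the invoice (seller's account under CFR): inland to port, export clearance, origin terminal — exclude.
CIF value = CFR price + insurance = 29644.49 + 359.70 = 30004.19
Import duty = 30004.19 × 2.3% = 690.10
Buyer bears: insurance 359.70 + brokerage 306.30 + delivery 278.54 + duty 690.10 = 1634.64
Landed cost = invoice 29644.49 + 1634.64 = 31279.13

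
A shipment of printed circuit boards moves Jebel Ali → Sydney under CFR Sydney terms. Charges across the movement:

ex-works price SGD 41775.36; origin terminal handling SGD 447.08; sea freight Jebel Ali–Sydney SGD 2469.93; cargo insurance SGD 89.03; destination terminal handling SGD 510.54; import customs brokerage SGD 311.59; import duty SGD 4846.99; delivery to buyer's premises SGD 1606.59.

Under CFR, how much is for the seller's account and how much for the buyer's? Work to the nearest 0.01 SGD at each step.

Seller: SGD 44692.37; buyer: SGD 7364.74

CFR: the seller pays costs through ocean freight to the destination port, but not insurance.
Seller's account: goods 41775.36 + origin terminal 447.08 + freight 2469.93 = 44692.37
Buyer's account: insurance 89.03 + destination terminal 510.54 + brokerage 311.59 + duty 4846.99 + delivery 1606.59 = 7364.74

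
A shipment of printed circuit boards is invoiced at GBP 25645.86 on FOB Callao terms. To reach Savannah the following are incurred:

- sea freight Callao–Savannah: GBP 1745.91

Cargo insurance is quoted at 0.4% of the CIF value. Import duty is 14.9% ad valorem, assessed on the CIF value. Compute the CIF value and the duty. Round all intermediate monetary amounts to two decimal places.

CIF value: GBP 27501.78; import duty: GBP 4097.77

Let C be the CIF value. C = FOB price + freight + 0.4% × C
C − 0.4% × C = 25645.86 + 1745.91
0.996 × C = 27391.77
C = 27391.77 / 0.996 = 27501.78
Insurance premium = 0.4% × 27501.78 = 110.01
Import duty = 27501.78 × 14.9% = 4097.77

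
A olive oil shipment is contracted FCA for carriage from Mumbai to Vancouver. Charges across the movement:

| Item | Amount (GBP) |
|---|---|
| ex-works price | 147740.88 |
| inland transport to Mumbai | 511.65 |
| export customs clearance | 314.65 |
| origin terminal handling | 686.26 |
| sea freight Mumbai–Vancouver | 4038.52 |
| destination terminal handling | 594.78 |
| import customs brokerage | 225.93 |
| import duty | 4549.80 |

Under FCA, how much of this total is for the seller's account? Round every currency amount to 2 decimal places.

Seller's account: GBP 148567.18

FCA: the seller delivers export-cleared goods to the carrier; the buyer bears costs from that point.
Seller's account: goods 147740.88 + inland to port 511.65 + export clearance 314.65 = 148567.18
Buyer's account: origin terminal 686.26 + freight 4038.52 + destination terminal 594.78 + brokerage 225.93 + duty 4549.80 = 10095.29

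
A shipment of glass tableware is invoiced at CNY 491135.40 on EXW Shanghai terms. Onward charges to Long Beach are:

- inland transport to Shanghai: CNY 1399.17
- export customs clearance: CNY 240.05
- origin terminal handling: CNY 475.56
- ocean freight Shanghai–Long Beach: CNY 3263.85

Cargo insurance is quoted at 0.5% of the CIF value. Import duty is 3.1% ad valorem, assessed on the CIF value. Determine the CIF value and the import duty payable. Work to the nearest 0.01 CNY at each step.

Let C be the CIF value. C = EXW price + pre-shipment costs + freight + 0.5% × C
C − 0.5% × C = 491135.40 + 1399.17 + 240.05 + 475.56 + 3263.85
0.995 × C = 496514.03
C = 496514.03 / 0.995 = 499009.08
Insurance premium = 0.5% × 499009.08 = 2495.05
Import duty = 499009.08 × 3.1% = 15469.28

CIF value: CNY 499009.08; import duty: CNY 15469.28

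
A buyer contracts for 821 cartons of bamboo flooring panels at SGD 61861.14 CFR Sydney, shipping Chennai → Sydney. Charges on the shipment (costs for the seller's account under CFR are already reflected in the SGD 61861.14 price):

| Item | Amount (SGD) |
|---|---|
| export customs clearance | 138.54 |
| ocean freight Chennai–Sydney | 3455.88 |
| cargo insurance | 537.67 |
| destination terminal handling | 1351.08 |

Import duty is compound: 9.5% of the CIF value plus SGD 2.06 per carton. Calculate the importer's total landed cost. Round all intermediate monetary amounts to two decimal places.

CFR: the seller pays costs through ocean freight to the destination port, but not insurance.
Already in the invoice (seller's account under CFR): export clearance, freight — exclude.
CIF value = CFR price + insurance = 61861.14 + 537.67 = 62398.81
Ad valorem component: 62398.81 × 9.5% = 5927.89
Specific component: 821 × 2.06 = 1691.26
Import duty = 5927.89 + 1691.26 = 7619.15
Buyer bears: insurance 537.67 + destination terminal 1351.08 + duty 7619.15 = 9507.90
Landed cost = invoice 61861.14 + 9507.90 = 71369.04

Total landed cost: SGD 71369.04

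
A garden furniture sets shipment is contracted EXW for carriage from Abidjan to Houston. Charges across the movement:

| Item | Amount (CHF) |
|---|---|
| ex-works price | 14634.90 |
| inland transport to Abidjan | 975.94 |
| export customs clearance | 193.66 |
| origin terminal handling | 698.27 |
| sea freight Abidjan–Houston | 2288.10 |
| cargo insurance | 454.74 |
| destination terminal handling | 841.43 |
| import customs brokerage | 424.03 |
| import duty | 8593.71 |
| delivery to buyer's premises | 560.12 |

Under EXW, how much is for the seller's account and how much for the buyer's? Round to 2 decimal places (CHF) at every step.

Seller: CHF 14634.90; buyer: CHF 15030.00

EXW: the seller makes goods available at their premises; the buyer bears all onward costs.
Seller's account: goods 14634.90 = 14634.90
Buyer's account: inland to port 975.94 + export clearance 193.66 + origin terminal 698.27 + freight 2288.10 + insurance 454.74 + destination terminal 841.43 + brokerage 424.03 + duty 8593.71 + delivery 560.12 = 15030.00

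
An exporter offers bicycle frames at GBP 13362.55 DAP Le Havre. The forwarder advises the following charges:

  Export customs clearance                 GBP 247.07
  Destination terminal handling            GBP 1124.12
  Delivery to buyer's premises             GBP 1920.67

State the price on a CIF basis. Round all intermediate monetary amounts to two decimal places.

Not relevant to the conversion: export clearance — on the seller under both DAP and CIF; already in the DAP price and stays in the CIF price.
From DAP to CIF, the seller no longer bears: destination terminal, delivery.
CIF price = 13362.55 − 1124.12 − 1920.67 = 10317.76

CIF price: GBP 10317.76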